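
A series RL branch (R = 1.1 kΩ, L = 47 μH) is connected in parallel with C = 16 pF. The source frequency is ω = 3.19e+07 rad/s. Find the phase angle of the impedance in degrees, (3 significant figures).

X_L = ωL = 1500 Ω
X_C = 1/(ωC) = 1960 Ω
Branch 1 (R+jX_L): Z₁ = 1100 + j1500 Ω, |Z₁| = 1860 Ω
Branch 2 (−jX_C): Z₂ = −j1960 Ω
Parallel: Z = Z₁Z₂/(Z₁+Z₂), |Z| = 3060 Ω, ∠Z = -13.6°

-13.6°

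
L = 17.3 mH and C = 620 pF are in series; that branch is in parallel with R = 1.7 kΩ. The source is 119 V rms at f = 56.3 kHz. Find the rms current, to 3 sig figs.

104 mA

ω = 2πf = 353700 rad/s
X_L = ωL = 6120 Ω
X_C = 1/(ωC) = 4560 Ω
Branch 1: Z₁ = R = 1700 Ω
Branch 2 (series LC): Z₂ = j(X_L − X_C) = j1560 Ω
Parallel: Z = Z₁Z₂/(Z₁+Z₂), |Z| = 1150 Ω, ∠Z = 47.5°
I = V/|Z| = 119/1150 = 104 mA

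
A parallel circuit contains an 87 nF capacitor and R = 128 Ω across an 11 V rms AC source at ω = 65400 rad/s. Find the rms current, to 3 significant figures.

106 mA

X_C = 1/(ωC) = 176 Ω
Parallel: admittances add. Y = 1/R + jωC
Y = (0.00781 + j0.00569) S
|Y| = 0.00966 S → |Z| = 1/|Y| = 103 Ω, ∠Z = −∠Y = -36.1°
I = V/|Z| = 11/103 = 106 mA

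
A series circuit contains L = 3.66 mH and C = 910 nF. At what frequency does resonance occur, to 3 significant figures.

ω₀ = 1/√(LC) = 1/√(0.00366 × 9.1e-07) = 17330 rad/s
f₀ = ω₀/(2π) = 2.76 kHz

2.76 kHz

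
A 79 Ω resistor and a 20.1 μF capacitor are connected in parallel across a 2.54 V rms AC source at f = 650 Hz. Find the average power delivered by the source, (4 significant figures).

81.67 mW

ω = 2πf = 4084 rad/s
X_C = 1/(ωC) = 12.18 Ω
Parallel: admittances add. Y = 1/R + jωC
Y = (0.01266 + j0.08209) S
|Y| = 0.08306 S → |Z| = 1/|Y| = 12.04 Ω, ∠Z = −∠Y = -81.23°
I = V/|Z| = 211.0 mA
P = VI cos φ = 2.54 × 0.2110 × cos(-81.23°) = 81.67 mW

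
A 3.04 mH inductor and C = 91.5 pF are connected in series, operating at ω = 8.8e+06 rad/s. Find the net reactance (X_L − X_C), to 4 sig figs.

X_L = ωL = 26750 Ω
X_C = 1/(ωC) = 1242 Ω
X = 26750 − 1242 = 25510 Ω

25510 Ω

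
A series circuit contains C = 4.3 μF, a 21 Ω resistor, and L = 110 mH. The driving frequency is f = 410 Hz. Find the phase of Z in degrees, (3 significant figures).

83.8°

ω = 2πf = 2576 rad/s
X_L = ωL = 283 Ω
X_C = 1/(ωC) = 90.3 Ω
Net reactance X = X_L − X_C = 193 Ω
Z = 21.0 + j193 Ω
|Z| = √(21.0² + 193²) = 194 Ω
∠Z = arctan(193/21.0) = 83.8°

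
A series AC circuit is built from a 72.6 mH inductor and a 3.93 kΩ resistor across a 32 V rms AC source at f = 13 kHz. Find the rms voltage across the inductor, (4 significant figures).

ω = 2πf = 81680 rad/s
X_L = ωL = 5930 Ω
Z = 3930 + j5930 Ω
|Z| = √(3930² + 5930²) = 7114 Ω
I = V/|Z| = 4.498 mA
V_L = I·|Z_L| = 0.004498 × 5930 = 26.67 V

26.67 V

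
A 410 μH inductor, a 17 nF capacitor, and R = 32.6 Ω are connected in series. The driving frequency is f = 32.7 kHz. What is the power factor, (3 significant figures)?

ω = 2πf = 205500 rad/s
X_L = ωL = 84.2 Ω
X_C = 1/(ωC) = 286 Ω
Net reactance X = X_L − X_C = -202 Ω
Z = 32.6 − j202 Ω
|Z| = √(32.6² + 202²) = 205 Ω
∠Z = arctan(-202/32.6) = -80.8°
cos φ = cos(-80.8°) = 0.159

0.159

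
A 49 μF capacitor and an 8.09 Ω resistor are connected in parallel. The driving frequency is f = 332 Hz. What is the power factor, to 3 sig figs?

ω = 2πf = 2086 rad/s
X_C = 1/(ωC) = 9.78 Ω
Parallel: admittances add. Y = 1/R + jωC
Y = (0.124 + j0.102) S
|Y| = 0.160 S → |Z| = 1/|Y| = 6.23 Ω, ∠Z = −∠Y = -39.6°
cos φ = cos(-39.6°) = 0.771

0.771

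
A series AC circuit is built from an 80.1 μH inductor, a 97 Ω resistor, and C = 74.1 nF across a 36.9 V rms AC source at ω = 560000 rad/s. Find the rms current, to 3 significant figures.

372 mA

X_L = ωL = 44.9 Ω
X_C = 1/(ωC) = 24.1 Ω
Net reactance X = X_L − X_C = 20.8 Ω
Z = 97.0 + j20.8 Ω
|Z| = √(97.0² + 20.8²) = 99.2 Ω
I = V/|Z| = 36.9/99.2 = 372 mA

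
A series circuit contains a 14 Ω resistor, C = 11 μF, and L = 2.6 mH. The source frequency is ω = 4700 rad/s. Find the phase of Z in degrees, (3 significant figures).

-27.0°

X_L = ωL = 12.2 Ω
X_C = 1/(ωC) = 19.3 Ω
Net reactance X = X_L − X_C = -7.12 Ω
Z = 14.0 − j7.12 Ω
|Z| = √(14.0² + 7.12²) = 15.7 Ω
∠Z = arctan(-7.12/14.0) = -27.0°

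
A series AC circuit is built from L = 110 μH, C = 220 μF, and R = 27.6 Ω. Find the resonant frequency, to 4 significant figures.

ω₀ = 1/√(LC) = 1/√(0.00011 × 0.00022) = 6428 rad/s
f₀ = ω₀/(2π) = 1.023 kHz

1.023 kHz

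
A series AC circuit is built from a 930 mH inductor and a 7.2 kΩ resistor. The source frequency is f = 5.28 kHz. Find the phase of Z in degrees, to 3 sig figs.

ω = 2πf = 33180 rad/s
X_L = ωL = 30900 Ω
Z = 7200 + j30900 Ω
|Z| = √(7200² + 30900²) = 31700 Ω
∠Z = arctan(30900/7200) = 76.9°

76.9°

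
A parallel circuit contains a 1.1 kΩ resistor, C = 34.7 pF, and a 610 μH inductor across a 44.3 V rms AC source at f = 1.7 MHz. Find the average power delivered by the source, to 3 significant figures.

1.78 W

ω = 2πf = 1.068e+07 rad/s
X_L = ωL = 6520 Ω
X_C = 1/(ωC) = 2700 Ω
Parallel: admittances add. Y = 1/R + 1/(jωL) + jωC
Y = (0.000909 + j0.000217) S
|Y| = 0.000935 S → |Z| = 1/|Y| = 1070 Ω, ∠Z = −∠Y = -13.4°
I = V/|Z| = 41.4 mA
P = VI cos φ = 44.3 × 0.0414 × cos(-13.4°) = 1.78 W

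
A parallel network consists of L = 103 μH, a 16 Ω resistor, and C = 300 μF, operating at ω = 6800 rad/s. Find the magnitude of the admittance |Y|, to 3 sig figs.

615 mS

X_L = ωL = 0.700 Ω
X_C = 1/(ωC) = 0.490 Ω
Parallel: admittances add. Y = 1/R + 1/(jωL) + jωC
Y = (0.0625 + j0.612) S
|Y| = 0.615 S → |Z| = 1/|Y| = 1.62 Ω, ∠Z = −∠Y = -84.2°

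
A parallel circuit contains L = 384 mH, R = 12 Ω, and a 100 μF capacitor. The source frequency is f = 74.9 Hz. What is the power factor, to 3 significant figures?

0.895

ω = 2πf = 470.6 rad/s
X_L = ωL = 181 Ω
X_C = 1/(ωC) = 21.2 Ω
Parallel: admittances add. Y = 1/R + 1/(jωL) + jωC
Y = (0.0833 + j0.0415) S
|Y| = 0.0931 S → |Z| = 1/|Y| = 10.7 Ω, ∠Z = −∠Y = -26.5°
cos φ = cos(-26.5°) = 0.895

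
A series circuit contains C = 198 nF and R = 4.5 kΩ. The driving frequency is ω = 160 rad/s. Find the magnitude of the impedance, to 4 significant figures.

X_C = 1/(ωC) = 31570 Ω
Z = 4500 − j31570 Ω
|Z| = √(4500² + 31570²) = 31880 Ω

31880 Ω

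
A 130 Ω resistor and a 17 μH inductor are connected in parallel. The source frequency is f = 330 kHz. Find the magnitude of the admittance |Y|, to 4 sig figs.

ω = 2πf = 2.073e+06 rad/s
X_L = ωL = 35.25 Ω
Parallel: admittances add. Y = 1/R + 1/(jωL)
Y = (0.007692 − j0.02837) S
|Y| = 0.02939 S → |Z| = 1/|Y| = 34.02 Ω, ∠Z = −∠Y = 74.83°

29.39 mS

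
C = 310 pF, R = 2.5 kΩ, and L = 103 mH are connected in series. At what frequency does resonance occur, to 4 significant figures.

28.17 kHz

ω₀ = 1/√(LC) = 1/√(0.103 × 3.1e-10) = 177000 rad/s
f₀ = ω₀/(2π) = 28.17 kHz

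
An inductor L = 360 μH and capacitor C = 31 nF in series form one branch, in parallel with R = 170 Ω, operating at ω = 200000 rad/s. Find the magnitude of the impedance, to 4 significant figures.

79.05 Ω

X_L = ωL = 72.00 Ω
X_C = 1/(ωC) = 161.3 Ω
Branch 1: Z₁ = R = 170.0 Ω
Branch 2 (series LC): Z₂ = j(X_L − X_C) = −j89.29 Ω
Parallel: Z = Z₁Z₂/(Z₁+Z₂), |Z| = 79.05 Ω, ∠Z = -62.29°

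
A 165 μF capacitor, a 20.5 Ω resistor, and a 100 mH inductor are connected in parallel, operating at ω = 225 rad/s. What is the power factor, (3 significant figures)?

X_L = ωL = 22.5 Ω
X_C = 1/(ωC) = 26.9 Ω
Parallel: admittances add. Y = 1/R + 1/(jωL) + jωC
Y = (0.0488 − j0.00732) S
|Y| = 0.0493 S → |Z| = 1/|Y| = 20.3 Ω, ∠Z = −∠Y = 8.53°
cos φ = cos(8.53°) = 0.989

0.989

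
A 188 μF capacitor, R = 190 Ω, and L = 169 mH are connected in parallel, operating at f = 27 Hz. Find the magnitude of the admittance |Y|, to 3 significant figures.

ω = 2πf = 169.6 rad/s
X_L = ωL = 28.7 Ω
X_C = 1/(ωC) = 31.4 Ω
Parallel: admittances add. Y = 1/R + 1/(jωL) + jωC
Y = (0.00526 − j0.00299) S
|Y| = 0.00605 S → |Z| = 1/|Y| = 165 Ω, ∠Z = −∠Y = 29.6°

6.05 mS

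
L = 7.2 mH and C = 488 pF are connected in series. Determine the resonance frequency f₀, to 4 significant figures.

84.91 kHz

ω₀ = 1/√(LC) = 1/√(0.0072 × 4.88e-10) = 533500 rad/s
f₀ = ω₀/(2π) = 84.91 kHz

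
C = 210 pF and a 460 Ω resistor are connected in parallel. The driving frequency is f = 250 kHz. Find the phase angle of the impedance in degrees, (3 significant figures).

-8.63°

ω = 2πf = 1.571e+06 rad/s
X_C = 1/(ωC) = 3030 Ω
Parallel: admittances add. Y = 1/R + jωC
Y = (0.00217 + j0.000330) S
|Y| = 0.00220 S → |Z| = 1/|Y| = 455 Ω, ∠Z = −∠Y = -8.63°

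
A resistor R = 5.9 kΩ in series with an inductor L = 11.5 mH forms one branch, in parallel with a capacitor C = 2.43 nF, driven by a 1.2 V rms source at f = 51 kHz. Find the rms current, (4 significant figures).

ω = 2πf = 320400 rad/s
X_L = ωL = 3685 Ω
X_C = 1/(ωC) = 1284 Ω
Branch 1 (R+jX_L): Z₁ = 5900 + j3685 Ω, |Z₁| = 6956 Ω
Branch 2 (−jX_C): Z₂ = −j1284 Ω
Parallel: Z = Z₁Z₂/(Z₁+Z₂), |Z| = 1402 Ω, ∠Z = -80.15°
I = V/|Z| = 1.2/1402 = 855.6 μA

855.6 μA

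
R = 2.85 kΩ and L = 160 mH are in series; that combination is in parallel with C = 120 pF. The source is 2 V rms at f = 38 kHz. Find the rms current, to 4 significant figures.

ω = 2πf = 238800 rad/s
X_L = ωL = 38200 Ω
X_C = 1/(ωC) = 34900 Ω
Branch 1 (R+jX_L): Z₁ = 2850 + j38200 Ω, |Z₁| = 38310 Ω
Branch 2 (−jX_C): Z₂ = −j34900 Ω
Parallel: Z = Z₁Z₂/(Z₁+Z₂), |Z| = 306700 Ω, ∠Z = -53.45°
I = V/|Z| = 2/306700 = 6.522 μA

6.522 μA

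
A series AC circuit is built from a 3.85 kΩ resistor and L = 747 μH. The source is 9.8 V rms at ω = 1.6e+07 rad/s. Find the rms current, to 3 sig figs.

780 μA

X_L = ωL = 12000 Ω
Z = 3850 + j12000 Ω
|Z| = √(3850² + 12000²) = 12600 Ω
I = V/|Z| = 9.8/12600 = 780 μA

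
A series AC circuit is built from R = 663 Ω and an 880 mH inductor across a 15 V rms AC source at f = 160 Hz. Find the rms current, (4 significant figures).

ω = 2πf = 1005 rad/s
X_L = ωL = 884.7 Ω
Z = 663.0 + j884.7 Ω
|Z| = √(663.0² + 884.7²) = 1106 Ω
I = V/|Z| = 15/1106 = 13.57 mA

13.57 mA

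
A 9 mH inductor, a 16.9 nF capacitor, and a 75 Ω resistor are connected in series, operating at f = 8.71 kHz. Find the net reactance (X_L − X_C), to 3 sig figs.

ω = 2πf = 54730 rad/s
X_L = ωL = 493 Ω
X_C = 1/(ωC) = 1080 Ω
X = 493 − 1080 = -589 Ω

-589 Ω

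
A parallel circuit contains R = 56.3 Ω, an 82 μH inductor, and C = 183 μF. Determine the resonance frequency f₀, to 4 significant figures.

1.299 kHz

ω₀ = 1/√(LC) = 1/√(8.2e-05 × 0.000183) = 8163 rad/s
f₀ = ω₀/(2π) = 1.299 kHz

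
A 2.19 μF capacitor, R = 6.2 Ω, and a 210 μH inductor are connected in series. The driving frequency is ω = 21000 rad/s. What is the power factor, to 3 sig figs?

X_L = ωL = 4.41 Ω
X_C = 1/(ωC) = 21.7 Ω
Net reactance X = X_L − X_C = -17.3 Ω
Z = 6.20 − j17.3 Ω
|Z| = √(6.20² + 17.3²) = 18.4 Ω
∠Z = arctan(-17.3/6.20) = -70.3°
cos φ = cos(-70.3°) = 0.337

0.337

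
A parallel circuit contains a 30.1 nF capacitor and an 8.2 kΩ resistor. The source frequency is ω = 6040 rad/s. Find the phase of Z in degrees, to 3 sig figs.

X_C = 1/(ωC) = 5500 Ω
Parallel: admittances add. Y = 1/R + jωC
Y = (0.000122 + j0.000182) S
|Y| = 0.000219 S → |Z| = 1/|Y| = 4570 Ω, ∠Z = −∠Y = -56.1°

-56.1°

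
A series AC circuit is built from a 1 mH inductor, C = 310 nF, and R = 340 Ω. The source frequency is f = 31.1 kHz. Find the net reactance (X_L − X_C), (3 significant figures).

179 Ω

ω = 2πf = 195400 rad/s
X_L = ωL = 195 Ω
X_C = 1/(ωC) = 16.5 Ω
X = 195 − 16.5 = 179 Ω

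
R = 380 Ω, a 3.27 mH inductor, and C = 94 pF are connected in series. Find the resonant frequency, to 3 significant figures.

287 kHz

ω₀ = 1/√(LC) = 1/√(0.00327 × 9.4e-11) = 1.804e+06 rad/s
f₀ = ω₀/(2π) = 287 kHz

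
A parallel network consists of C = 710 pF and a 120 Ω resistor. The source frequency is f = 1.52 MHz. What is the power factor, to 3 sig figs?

ω = 2πf = 9.55e+06 rad/s
X_C = 1/(ωC) = 147 Ω
Parallel: admittances add. Y = 1/R + jωC
Y = (0.00833 + j0.00678) S
|Y| = 0.0107 S → |Z| = 1/|Y| = 93.1 Ω, ∠Z = −∠Y = -39.1°
cos φ = cos(-39.1°) = 0.776

0.776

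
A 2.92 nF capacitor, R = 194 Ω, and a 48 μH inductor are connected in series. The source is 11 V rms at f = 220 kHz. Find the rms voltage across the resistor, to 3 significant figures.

ω = 2πf = 1.382e+06 rad/s
X_L = ωL = 66.4 Ω
X_C = 1/(ωC) = 248 Ω
Net reactance X = X_L − X_C = -181 Ω
Z = 194 − j181 Ω
|Z| = √(194² + 181²) = 266 Ω
I = V/|Z| = 41.4 mA
V_R = I·|Z_R| = 0.0414 × 194 = 8.03 V

8.03 V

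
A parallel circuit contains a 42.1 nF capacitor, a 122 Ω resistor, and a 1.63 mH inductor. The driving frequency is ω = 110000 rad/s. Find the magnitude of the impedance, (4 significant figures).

X_L = ωL = 179.3 Ω
X_C = 1/(ωC) = 215.9 Ω
Parallel: admittances add. Y = 1/R + 1/(jωL) + jωC
Y = (0.008197 − j0.0009462) S
|Y| = 0.008251 S → |Z| = 1/|Y| = 121.2 Ω, ∠Z = −∠Y = 6.585°

121.2 Ω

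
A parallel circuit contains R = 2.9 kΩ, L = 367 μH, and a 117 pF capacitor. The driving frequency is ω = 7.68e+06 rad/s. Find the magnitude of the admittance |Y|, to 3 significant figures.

644 μS

X_L = ωL = 2820 Ω
X_C = 1/(ωC) = 1110 Ω
Parallel: admittances add. Y = 1/R + 1/(jωL) + jωC
Y = (0.000345 + j0.000544) S
|Y| = 0.000644 S → |Z| = 1/|Y| = 1550 Ω, ∠Z = −∠Y = -57.6°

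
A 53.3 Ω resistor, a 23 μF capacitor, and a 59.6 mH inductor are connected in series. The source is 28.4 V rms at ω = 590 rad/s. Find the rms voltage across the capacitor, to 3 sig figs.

31.8 V

X_L = ωL = 35.2 Ω
X_C = 1/(ωC) = 73.7 Ω
Net reactance X = X_L − X_C = -38.5 Ω
Z = 53.3 − j38.5 Ω
|Z| = √(53.3² + 38.5²) = 65.8 Ω
I = V/|Z| = 432 mA
V_C = I·|Z_C| = 0.432 × 73.7 = 31.8 V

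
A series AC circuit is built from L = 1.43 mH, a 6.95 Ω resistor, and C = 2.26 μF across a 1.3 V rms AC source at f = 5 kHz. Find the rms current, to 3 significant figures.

ω = 2πf = 31420 rad/s
X_L = ωL = 44.9 Ω
X_C = 1/(ωC) = 14.1 Ω
Net reactance X = X_L − X_C = 30.8 Ω
Z = 6.95 + j30.8 Ω
|Z| = √(6.95² + 30.8²) = 31.6 Ω
I = V/|Z| = 1.3/31.6 = 41.1 mA

41.1 mA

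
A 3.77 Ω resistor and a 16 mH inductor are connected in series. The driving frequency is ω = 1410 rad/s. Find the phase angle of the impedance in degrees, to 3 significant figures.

X_L = ωL = 22.6 Ω
Z = 3.77 + j22.6 Ω
|Z| = √(3.77² + 22.6²) = 22.9 Ω
∠Z = arctan(22.6/3.77) = 80.5°

80.5°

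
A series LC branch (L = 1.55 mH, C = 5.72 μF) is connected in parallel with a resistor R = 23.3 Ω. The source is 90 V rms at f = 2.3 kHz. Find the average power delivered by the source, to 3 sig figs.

ω = 2πf = 14450 rad/s
X_L = ωL = 22.4 Ω
X_C = 1/(ωC) = 12.1 Ω
Branch 1: Z₁ = R = 23.3 Ω
Branch 2 (series LC): Z₂ = j(X_L − X_C) = j10.3 Ω
Parallel: Z = Z₁Z₂/(Z₁+Z₂), |Z| = 9.42 Ω, ∠Z = 66.1°
I = V/|Z| = 9.55 A
P = VI cos φ = 90 × 9.55 × cos(66.1°) = 348 W

348 W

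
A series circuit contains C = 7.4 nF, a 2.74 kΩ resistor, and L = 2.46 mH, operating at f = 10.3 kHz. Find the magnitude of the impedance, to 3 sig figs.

3350 Ω

ω = 2πf = 64720 rad/s
X_L = ωL = 159 Ω
X_C = 1/(ωC) = 2090 Ω
Net reactance X = X_L − X_C = -1930 Ω
Z = 2740 − j1930 Ω
|Z| = √(2740² + 1930²) = 3350 Ω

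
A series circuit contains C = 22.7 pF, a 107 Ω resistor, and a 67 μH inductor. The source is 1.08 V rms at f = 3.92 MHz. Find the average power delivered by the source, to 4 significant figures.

4.079 mW

ω = 2πf = 2.463e+07 rad/s
X_L = ωL = 1650 Ω
X_C = 1/(ωC) = 1789 Ω
Net reactance X = X_L − X_C = -138.4 Ω
Z = 107.0 − j138.4 Ω
|Z| = √(107.0² + 138.4²) = 174.9 Ω
∠Z = arctan(-138.4/107.0) = -52.28°
I = V/|Z| = 6.175 mA
P = VI cos φ = 1.08 × 0.006175 × cos(-52.28°) = 4.079 mW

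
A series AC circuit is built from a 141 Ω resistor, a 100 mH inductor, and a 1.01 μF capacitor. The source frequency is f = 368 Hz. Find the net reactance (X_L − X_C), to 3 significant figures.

-197 Ω

ω = 2πf = 2312 rad/s
X_L = ωL = 231 Ω
X_C = 1/(ωC) = 428 Ω
X = 231 − 428 = -197 Ω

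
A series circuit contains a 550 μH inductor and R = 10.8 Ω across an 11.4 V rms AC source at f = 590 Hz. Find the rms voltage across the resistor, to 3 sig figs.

ω = 2πf = 3707 rad/s
X_L = ωL = 2.04 Ω
Z = 10.8 + j2.04 Ω
|Z| = √(10.8² + 2.04²) = 11.0 Ω
I = V/|Z| = 1.04 A
V_R = I·|Z_R| = 1.04 × 10.8 = 11.2 V

11.2 V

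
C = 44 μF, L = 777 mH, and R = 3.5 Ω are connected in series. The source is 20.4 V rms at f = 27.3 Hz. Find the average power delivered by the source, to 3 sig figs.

ω = 2πf = 171.5 rad/s
X_L = ωL = 133 Ω
X_C = 1/(ωC) = 132 Ω
Net reactance X = X_L − X_C = 0.783 Ω
Z = 3.50 + j0.783 Ω
|Z| = √(3.50² + 0.783²) = 3.59 Ω
∠Z = arctan(0.783/3.50) = 12.6°
I = V/|Z| = 5.69 A
P = VI cos φ = 20.4 × 5.69 × cos(12.6°) = 113 W

113 W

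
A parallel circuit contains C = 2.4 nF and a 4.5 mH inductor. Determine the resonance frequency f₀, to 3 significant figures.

ω₀ = 1/√(LC) = 1/√(0.0045 × 2.4e-09) = 304300 rad/s
f₀ = ω₀/(2π) = 48.4 kHz

48.4 kHz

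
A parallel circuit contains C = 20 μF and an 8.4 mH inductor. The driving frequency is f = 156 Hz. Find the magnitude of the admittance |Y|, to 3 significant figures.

102 mS

ω = 2πf = 980.2 rad/s
X_L = ωL = 8.23 Ω
X_C = 1/(ωC) = 51.0 Ω
Parallel: admittances add. Y = 1/(jωL) + jωC
Y = (0 − j0.102) S
|Y| = 0.102 S → |Z| = 1/|Y| = 9.82 Ω, ∠Z = −∠Y = 90.0°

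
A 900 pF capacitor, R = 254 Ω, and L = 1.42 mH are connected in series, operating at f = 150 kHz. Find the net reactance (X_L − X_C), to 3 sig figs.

ω = 2πf = 942500 rad/s
X_L = ωL = 1340 Ω
X_C = 1/(ωC) = 1180 Ω
X = 1340 − 1180 = 159 Ω

159 Ω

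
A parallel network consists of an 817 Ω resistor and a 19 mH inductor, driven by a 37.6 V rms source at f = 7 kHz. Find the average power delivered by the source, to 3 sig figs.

1.73 W

ω = 2πf = 43980 rad/s
X_L = ωL = 836 Ω
Parallel: admittances add. Y = 1/R + 1/(jωL)
Y = (0.00122 − j0.00120) S
|Y| = 0.00171 S → |Z| = 1/|Y| = 584 Ω, ∠Z = −∠Y = 44.4°
I = V/|Z| = 64.4 mA
P = VI cos φ = 37.6 × 0.0644 × cos(44.4°) = 1.73 W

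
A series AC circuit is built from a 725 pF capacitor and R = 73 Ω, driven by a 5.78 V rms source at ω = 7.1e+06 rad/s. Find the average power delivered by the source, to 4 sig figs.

56.63 mW

X_C = 1/(ωC) = 194.3 Ω
Z = 73.00 − j194.3 Ω
|Z| = √(73.00² + 194.3²) = 207.5 Ω
∠Z = arctan(-194.3/73.00) = -69.41°
I = V/|Z| = 27.85 mA
P = VI cos φ = 5.78 × 0.02785 × cos(-69.41°) = 56.63 mW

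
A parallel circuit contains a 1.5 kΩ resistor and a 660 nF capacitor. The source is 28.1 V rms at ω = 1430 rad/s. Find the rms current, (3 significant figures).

X_C = 1/(ωC) = 1060 Ω
Parallel: admittances add. Y = 1/R + jωC
Y = (0.000667 + j0.000944) S
|Y| = 0.00116 S → |Z| = 1/|Y| = 865 Ω, ∠Z = −∠Y = -54.8°
I = V/|Z| = 28.1/865 = 32.5 mA

32.5 mA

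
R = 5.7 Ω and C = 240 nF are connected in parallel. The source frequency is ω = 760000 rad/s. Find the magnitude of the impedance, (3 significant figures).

3.95 Ω

X_C = 1/(ωC) = 5.48 Ω
Parallel: admittances add. Y = 1/R + jωC
Y = (0.175 + j0.182) S
|Y| = 0.253 S → |Z| = 1/|Y| = 3.95 Ω, ∠Z = −∠Y = -46.1°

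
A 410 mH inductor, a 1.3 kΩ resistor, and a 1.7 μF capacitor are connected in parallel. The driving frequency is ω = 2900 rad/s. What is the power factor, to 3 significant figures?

X_L = ωL = 1190 Ω
X_C = 1/(ωC) = 203 Ω
Parallel: admittances add. Y = 1/R + 1/(jωL) + jωC
Y = (0.000769 + j0.00409) S
|Y| = 0.00416 S → |Z| = 1/|Y| = 240 Ω, ∠Z = −∠Y = -79.3°
cos φ = cos(-79.3°) = 0.185

0.185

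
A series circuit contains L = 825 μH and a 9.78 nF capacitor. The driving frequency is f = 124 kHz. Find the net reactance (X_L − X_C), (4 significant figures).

ω = 2πf = 779100 rad/s
X_L = ωL = 642.8 Ω
X_C = 1/(ωC) = 131.2 Ω
X = 642.8 − 131.2 = 511.5 Ω

511.5 Ω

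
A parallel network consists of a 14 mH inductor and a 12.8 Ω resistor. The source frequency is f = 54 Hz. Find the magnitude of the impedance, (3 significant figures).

4.45 Ω

ω = 2πf = 339.3 rad/s
X_L = ωL = 4.75 Ω
Parallel: admittances add. Y = 1/R + 1/(jωL)
Y = (0.0781 − j0.211) S
|Y| = 0.225 S → |Z| = 1/|Y| = 4.45 Ω, ∠Z = −∠Y = 69.6°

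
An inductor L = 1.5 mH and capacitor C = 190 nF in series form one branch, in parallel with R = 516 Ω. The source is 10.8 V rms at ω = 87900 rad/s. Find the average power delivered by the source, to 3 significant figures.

226 mW

X_L = ωL = 132 Ω
X_C = 1/(ωC) = 59.9 Ω
Branch 1: Z₁ = R = 516 Ω
Branch 2 (series LC): Z₂ = j(X_L − X_C) = j72.0 Ω
Parallel: Z = Z₁Z₂/(Z₁+Z₂), |Z| = 71.3 Ω, ∠Z = 82.1°
I = V/|Z| = 152 mA
P = VI cos φ = 10.8 × 0.152 × cos(82.1°) = 226 mW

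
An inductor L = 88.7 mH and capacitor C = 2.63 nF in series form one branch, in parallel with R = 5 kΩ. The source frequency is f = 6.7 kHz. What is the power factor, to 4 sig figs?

ω = 2πf = 42100 rad/s
X_L = ωL = 3734 Ω
X_C = 1/(ωC) = 9032 Ω
Branch 1: Z₁ = R = 5000 Ω
Branch 2 (series LC): Z₂ = j(X_L − X_C) = −j5298 Ω
Parallel: Z = Z₁Z₂/(Z₁+Z₂), |Z| = 3636 Ω, ∠Z = -43.34°
cos φ = cos(-43.34°) = 0.7273

0.7273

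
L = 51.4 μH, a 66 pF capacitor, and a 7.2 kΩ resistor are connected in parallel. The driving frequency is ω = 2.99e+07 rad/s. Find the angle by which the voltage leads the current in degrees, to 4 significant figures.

-84.01°

X_L = ωL = 1537 Ω
X_C = 1/(ωC) = 506.7 Ω
Parallel: admittances add. Y = 1/R + 1/(jωL) + jωC
Y = (0.0001389 + j0.001323) S
|Y| = 0.001330 S → |Z| = 1/|Y| = 751.9 Ω, ∠Z = −∠Y = -84.01°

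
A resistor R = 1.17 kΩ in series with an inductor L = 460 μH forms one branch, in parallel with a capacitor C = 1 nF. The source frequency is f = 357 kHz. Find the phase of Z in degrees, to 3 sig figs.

-75.2°

ω = 2πf = 2.243e+06 rad/s
X_L = ωL = 1030 Ω
X_C = 1/(ωC) = 446 Ω
Branch 1 (R+jX_L): Z₁ = 1170 + j1030 Ω, |Z₁| = 1560 Ω
Branch 2 (−jX_C): Z₂ = −j446 Ω
Parallel: Z = Z₁Z₂/(Z₁+Z₂), |Z| = 531 Ω, ∠Z = -75.2°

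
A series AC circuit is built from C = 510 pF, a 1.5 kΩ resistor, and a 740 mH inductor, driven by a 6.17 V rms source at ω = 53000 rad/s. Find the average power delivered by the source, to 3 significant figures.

X_L = ωL = 39200 Ω
X_C = 1/(ωC) = 37000 Ω
Net reactance X = X_L − X_C = 2220 Ω
Z = 1500 + j2220 Ω
|Z| = √(1500² + 2220²) = 2680 Ω
∠Z = arctan(2220/1500) = 56.0°
I = V/|Z| = 2.30 mA
P = VI cos φ = 6.17 × 0.00230 × cos(56.0°) = 7.93 mW

7.93 mW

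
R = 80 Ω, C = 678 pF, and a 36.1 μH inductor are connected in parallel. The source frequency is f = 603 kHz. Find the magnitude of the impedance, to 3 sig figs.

74.8 Ω

ω = 2πf = 3.789e+06 rad/s
X_L = ωL = 137 Ω
X_C = 1/(ωC) = 389 Ω
Parallel: admittances add. Y = 1/R + 1/(jωL) + jωC
Y = (0.0125 − j0.00474) S
|Y| = 0.0134 S → |Z| = 1/|Y| = 74.8 Ω, ∠Z = −∠Y = 20.8°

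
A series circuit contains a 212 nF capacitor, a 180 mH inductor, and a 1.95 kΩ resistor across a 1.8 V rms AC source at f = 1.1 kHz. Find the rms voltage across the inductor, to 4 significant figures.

ω = 2πf = 6912 rad/s
X_L = ωL = 1244 Ω
X_C = 1/(ωC) = 682.5 Ω
Net reactance X = X_L − X_C = 561.6 Ω
Z = 1950 + j561.6 Ω
|Z| = √(1950² + 561.6²) = 2029 Ω
I = V/|Z| = 887.0 μA
V_L = I·|Z_L| = 0.0008870 × 1244 = 1.104 V

1.104 V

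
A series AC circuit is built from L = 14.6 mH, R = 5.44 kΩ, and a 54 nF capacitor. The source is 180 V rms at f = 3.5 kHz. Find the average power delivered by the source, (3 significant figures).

ω = 2πf = 21990 rad/s
X_L = ωL = 321 Ω
X_C = 1/(ωC) = 842 Ω
Net reactance X = X_L − X_C = -521 Ω
Z = 5440 − j521 Ω
|Z| = √(5440² + 521²) = 5460 Ω
∠Z = arctan(-521/5440) = -5.47°
I = V/|Z| = 32.9 mA
P = VI cos φ = 180 × 0.0329 × cos(-5.47°) = 5.90 W

5.90 W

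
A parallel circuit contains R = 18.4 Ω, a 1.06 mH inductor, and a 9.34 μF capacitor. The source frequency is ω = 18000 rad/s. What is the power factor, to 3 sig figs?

0.425

X_L = ωL = 19.1 Ω
X_C = 1/(ωC) = 5.95 Ω
Parallel: admittances add. Y = 1/R + 1/(jωL) + jωC
Y = (0.0543 + j0.116) S
|Y| = 0.128 S → |Z| = 1/|Y| = 7.82 Ω, ∠Z = −∠Y = -64.8°
cos φ = cos(-64.8°) = 0.425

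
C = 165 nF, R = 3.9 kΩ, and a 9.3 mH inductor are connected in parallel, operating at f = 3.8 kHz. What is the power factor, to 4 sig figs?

0.4139

ω = 2πf = 23880 rad/s
X_L = ωL = 222.0 Ω
X_C = 1/(ωC) = 253.8 Ω
Parallel: admittances add. Y = 1/R + 1/(jωL) + jωC
Y = (0.0002564 − j0.0005640) S
|Y| = 0.0006195 S → |Z| = 1/|Y| = 1614 Ω, ∠Z = −∠Y = 65.55°
cos φ = cos(65.55°) = 0.4139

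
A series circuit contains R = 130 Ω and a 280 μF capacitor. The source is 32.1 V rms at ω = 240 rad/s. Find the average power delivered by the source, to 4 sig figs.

X_C = 1/(ωC) = 14.88 Ω
Z = 130.0 − j14.88 Ω
|Z| = √(130.0² + 14.88²) = 130.8 Ω
∠Z = arctan(-14.88/130.0) = -6.530°
I = V/|Z| = 245.3 mA
P = VI cos φ = 32.1 × 0.2453 × cos(-6.530°) = 7.824 W

7.824 W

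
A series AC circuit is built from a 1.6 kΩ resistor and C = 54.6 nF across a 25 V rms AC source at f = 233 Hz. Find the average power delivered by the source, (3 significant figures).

6.29 mW

ω = 2πf = 1464 rad/s
X_C = 1/(ωC) = 12500 Ω
Z = 1600 − j12500 Ω
|Z| = √(1600² + 12500²) = 12600 Ω
∠Z = arctan(-12500/1600) = -82.7°
I = V/|Z| = 1.98 mA
P = VI cos φ = 25 × 0.00198 × cos(-82.7°) = 6.29 mW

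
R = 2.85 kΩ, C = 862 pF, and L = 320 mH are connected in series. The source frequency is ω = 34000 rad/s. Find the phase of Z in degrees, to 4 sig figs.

X_L = ωL = 10880 Ω
X_C = 1/(ωC) = 34120 Ω
Net reactance X = X_L − X_C = -23240 Ω
Z = 2850 − j23240 Ω
|Z| = √(2850² + 23240²) = 23410 Ω
∠Z = arctan(-23240/2850) = -83.01°

-83.01°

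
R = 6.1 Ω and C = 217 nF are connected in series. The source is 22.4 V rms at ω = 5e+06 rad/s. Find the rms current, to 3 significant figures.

X_C = 1/(ωC) = 0.922 Ω
Z = 6.10 − j0.922 Ω
|Z| = √(6.10² + 0.922²) = 6.17 Ω
I = V/|Z| = 22.4/6.17 = 3.63 A

3.63 A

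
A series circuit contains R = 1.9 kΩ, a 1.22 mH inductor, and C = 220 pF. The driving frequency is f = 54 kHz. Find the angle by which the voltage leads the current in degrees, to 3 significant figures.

ω = 2πf = 339300 rad/s
X_L = ωL = 414 Ω
X_C = 1/(ωC) = 13400 Ω
Net reactance X = X_L − X_C = -13000 Ω
Z = 1900 − j13000 Ω
|Z| = √(1900² + 13000²) = 13100 Ω
∠Z = arctan(-13000/1900) = -81.7°

-81.7°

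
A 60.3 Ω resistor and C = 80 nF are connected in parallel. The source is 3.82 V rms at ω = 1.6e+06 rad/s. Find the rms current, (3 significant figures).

493 mA

X_C = 1/(ωC) = 7.81 Ω
Parallel: admittances add. Y = 1/R + jωC
Y = (0.0166 + j0.128) S
|Y| = 0.129 S → |Z| = 1/|Y| = 7.75 Ω, ∠Z = −∠Y = -82.6°
I = V/|Z| = 3.82/7.75 = 493 mA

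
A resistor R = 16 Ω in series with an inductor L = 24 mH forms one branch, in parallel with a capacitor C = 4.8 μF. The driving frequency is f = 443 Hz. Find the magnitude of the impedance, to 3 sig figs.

ω = 2πf = 2783 rad/s
X_L = ωL = 66.8 Ω
X_C = 1/(ωC) = 74.8 Ω
Branch 1 (R+jX_L): Z₁ = 16.0 + j66.8 Ω, |Z₁| = 68.7 Ω
Branch 2 (−jX_C): Z₂ = −j74.8 Ω
Parallel: Z = Z₁Z₂/(Z₁+Z₂), |Z| = 287 Ω, ∠Z = 13.2°

287 Ω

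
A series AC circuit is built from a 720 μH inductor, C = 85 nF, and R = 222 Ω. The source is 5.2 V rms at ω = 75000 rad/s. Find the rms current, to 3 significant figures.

X_L = ωL = 54.0 Ω
X_C = 1/(ωC) = 157 Ω
Net reactance X = X_L − X_C = -103 Ω
Z = 222 − j103 Ω
|Z| = √(222² + 103²) = 245 Ω
I = V/|Z| = 5.2/245 = 21.3 mA

21.3 mA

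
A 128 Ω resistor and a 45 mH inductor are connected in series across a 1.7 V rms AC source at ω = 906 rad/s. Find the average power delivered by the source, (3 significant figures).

X_L = ωL = 40.8 Ω
Z = 128 + j40.8 Ω
|Z| = √(128² + 40.8²) = 134 Ω
∠Z = arctan(40.8/128) = 17.7°
I = V/|Z| = 12.7 mA
P = VI cos φ = 1.7 × 0.0127 × cos(17.7°) = 20.5 mW

20.5 mW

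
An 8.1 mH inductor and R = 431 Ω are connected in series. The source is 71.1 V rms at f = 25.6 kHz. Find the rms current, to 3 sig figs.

ω = 2πf = 160800 rad/s
X_L = ωL = 1300 Ω
Z = 431 + j1300 Ω
|Z| = √(431² + 1300²) = 1370 Ω
I = V/|Z| = 71.1/1370 = 51.8 mA

51.8 mA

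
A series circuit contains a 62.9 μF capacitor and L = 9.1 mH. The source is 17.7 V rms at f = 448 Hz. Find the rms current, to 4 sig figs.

ω = 2πf = 2815 rad/s
X_L = ωL = 25.62 Ω
X_C = 1/(ωC) = 5.648 Ω
Net reactance X = X_L − X_C = 19.97 Ω
Z = j19.97 Ω
|Z| = √(0² + 19.97²) = 19.97 Ω
I = V/|Z| = 17.7/19.97 = 886.4 mA

886.4 mA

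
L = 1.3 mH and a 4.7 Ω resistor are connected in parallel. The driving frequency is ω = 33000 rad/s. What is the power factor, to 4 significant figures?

X_L = ωL = 42.90 Ω
Parallel: admittances add. Y = 1/R + 1/(jωL)
Y = (0.2128 − j0.02331) S
|Y| = 0.2140 S → |Z| = 1/|Y| = 4.672 Ω, ∠Z = −∠Y = 6.252°
cos φ = cos(6.252°) = 0.9941

0.9941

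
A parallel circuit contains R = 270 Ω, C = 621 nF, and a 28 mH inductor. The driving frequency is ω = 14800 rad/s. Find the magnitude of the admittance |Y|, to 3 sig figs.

7.72 mS

X_L = ωL = 414 Ω
X_C = 1/(ωC) = 109 Ω
Parallel: admittances add. Y = 1/R + 1/(jωL) + jωC
Y = (0.00370 + j0.00678) S
|Y| = 0.00772 S → |Z| = 1/|Y| = 129 Ω, ∠Z = −∠Y = -61.3°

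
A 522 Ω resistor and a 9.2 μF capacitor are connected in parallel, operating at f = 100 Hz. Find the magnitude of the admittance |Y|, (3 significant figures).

ω = 2πf = 628.3 rad/s
X_C = 1/(ωC) = 173 Ω
Parallel: admittances add. Y = 1/R + jωC
Y = (0.00192 + j0.00578) S
|Y| = 0.00609 S → |Z| = 1/|Y| = 164 Ω, ∠Z = −∠Y = -71.7°

6.09 mS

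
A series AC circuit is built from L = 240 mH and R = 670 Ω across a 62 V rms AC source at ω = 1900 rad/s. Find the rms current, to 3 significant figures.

76.5 mA

X_L = ωL = 456 Ω
Z = 670 + j456 Ω
|Z| = √(670² + 456²) = 810 Ω
I = V/|Z| = 62/810 = 76.5 mA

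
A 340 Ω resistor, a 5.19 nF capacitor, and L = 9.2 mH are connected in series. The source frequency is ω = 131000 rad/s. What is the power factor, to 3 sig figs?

X_L = ωL = 1210 Ω
X_C = 1/(ωC) = 1470 Ω
Net reactance X = X_L − X_C = -266 Ω
Z = 340 − j266 Ω
|Z| = √(340² + 266²) = 431 Ω
∠Z = arctan(-266/340) = -38.0°
cos φ = cos(-38.0°) = 0.788

0.788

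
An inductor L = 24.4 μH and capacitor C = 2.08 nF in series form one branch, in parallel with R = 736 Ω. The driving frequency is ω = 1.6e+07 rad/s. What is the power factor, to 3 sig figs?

X_L = ωL = 390 Ω
X_C = 1/(ωC) = 30.0 Ω
Branch 1: Z₁ = R = 736 Ω
Branch 2 (series LC): Z₂ = j(X_L − X_C) = j360 Ω
Parallel: Z = Z₁Z₂/(Z₁+Z₂), |Z| = 324 Ω, ∠Z = 63.9°
cos φ = cos(63.9°) = 0.440

0.440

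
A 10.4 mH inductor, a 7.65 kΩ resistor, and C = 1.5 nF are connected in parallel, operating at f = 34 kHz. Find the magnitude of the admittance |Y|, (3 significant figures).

184 μS

ω = 2πf = 213600 rad/s
X_L = ωL = 2220 Ω
X_C = 1/(ωC) = 3120 Ω
Parallel: admittances add. Y = 1/R + 1/(jωL) + jωC
Y = (0.000131 − j0.000130) S
|Y| = 0.000184 S → |Z| = 1/|Y| = 5430 Ω, ∠Z = −∠Y = 44.8°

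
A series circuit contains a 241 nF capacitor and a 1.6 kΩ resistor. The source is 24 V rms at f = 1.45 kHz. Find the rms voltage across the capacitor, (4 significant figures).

6.571 V

ω = 2πf = 9111 rad/s
X_C = 1/(ωC) = 455.4 Ω
Z = 1600 − j455.4 Ω
|Z| = √(1600² + 455.4²) = 1664 Ω
I = V/|Z| = 14.43 mA
V_C = I·|Z_C| = 0.01443 × 455.4 = 6.571 V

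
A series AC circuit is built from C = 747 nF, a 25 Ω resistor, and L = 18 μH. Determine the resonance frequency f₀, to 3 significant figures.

43.4 kHz

ω₀ = 1/√(LC) = 1/√(1.8e-05 × 7.47e-07) = 272700 rad/s
f₀ = ω₀/(2π) = 43.4 kHz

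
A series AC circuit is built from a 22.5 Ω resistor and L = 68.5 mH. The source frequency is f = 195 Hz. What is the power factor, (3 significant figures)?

0.259

ω = 2πf = 1225 rad/s
X_L = ωL = 83.9 Ω
Z = 22.5 + j83.9 Ω
|Z| = √(22.5² + 83.9²) = 86.9 Ω
∠Z = arctan(83.9/22.5) = 75.0°
cos φ = cos(75.0°) = 0.259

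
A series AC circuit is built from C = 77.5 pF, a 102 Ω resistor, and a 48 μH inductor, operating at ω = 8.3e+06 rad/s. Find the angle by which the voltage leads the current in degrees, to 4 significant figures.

-84.96°

X_L = ωL = 398.4 Ω
X_C = 1/(ωC) = 1555 Ω
Net reactance X = X_L − X_C = -1156 Ω
Z = 102.0 − j1156 Ω
|Z| = √(102.0² + 1156²) = 1161 Ω
∠Z = arctan(-1156/102.0) = -84.96°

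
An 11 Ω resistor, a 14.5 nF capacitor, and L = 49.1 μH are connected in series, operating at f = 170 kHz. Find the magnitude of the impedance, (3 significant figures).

16.4 Ω

ω = 2πf = 1.068e+06 rad/s
X_L = ωL = 52.4 Ω
X_C = 1/(ωC) = 64.6 Ω
Net reactance X = X_L − X_C = -12.1 Ω
Z = 11.0 − j12.1 Ω
|Z| = √(11.0² + 12.1²) = 16.4 Ω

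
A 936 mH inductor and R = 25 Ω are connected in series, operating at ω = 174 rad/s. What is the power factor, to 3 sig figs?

0.152

X_L = ωL = 163 Ω
Z = 25.0 + j163 Ω
|Z| = √(25.0² + 163²) = 165 Ω
∠Z = arctan(163/25.0) = 81.3°
cos φ = cos(81.3°) = 0.152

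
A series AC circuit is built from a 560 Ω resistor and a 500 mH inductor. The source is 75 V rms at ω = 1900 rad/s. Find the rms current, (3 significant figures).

68.0 mA

X_L = ωL = 950 Ω
Z = 560 + j950 Ω
|Z| = √(560² + 950²) = 1100 Ω
I = V/|Z| = 75/1100 = 68.0 mA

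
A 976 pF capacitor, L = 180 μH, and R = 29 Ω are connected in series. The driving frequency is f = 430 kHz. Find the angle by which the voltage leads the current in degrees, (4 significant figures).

ω = 2πf = 2.702e+06 rad/s
X_L = ωL = 486.3 Ω
X_C = 1/(ωC) = 379.2 Ω
Net reactance X = X_L − X_C = 107.1 Ω
Z = 29.00 + j107.1 Ω
|Z| = √(29.00² + 107.1²) = 110.9 Ω
∠Z = arctan(107.1/29.00) = 74.85°

74.85°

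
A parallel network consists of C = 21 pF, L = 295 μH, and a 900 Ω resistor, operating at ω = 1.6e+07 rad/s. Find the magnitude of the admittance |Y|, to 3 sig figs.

X_L = ωL = 4720 Ω
X_C = 1/(ωC) = 2980 Ω
Parallel: admittances add. Y = 1/R + 1/(jωL) + jωC
Y = (0.00111 + j0.000124) S
|Y| = 0.00112 S → |Z| = 1/|Y| = 894 Ω, ∠Z = −∠Y = -6.37°

1.12 mS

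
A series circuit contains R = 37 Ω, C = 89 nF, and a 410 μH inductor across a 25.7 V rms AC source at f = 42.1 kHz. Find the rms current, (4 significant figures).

ω = 2πf = 264500 rad/s
X_L = ωL = 108.5 Ω
X_C = 1/(ωC) = 42.48 Ω
Net reactance X = X_L − X_C = 65.98 Ω
Z = 37.00 + j65.98 Ω
|Z| = √(37.00² + 65.98²) = 75.64 Ω
I = V/|Z| = 25.7/75.64 = 339.7 mA

339.7 mA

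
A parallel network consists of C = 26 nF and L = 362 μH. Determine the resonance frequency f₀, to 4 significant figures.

51.88 kHz

ω₀ = 1/√(LC) = 1/√(0.000362 × 2.6e-08) = 326000 rad/s
f₀ = ω₀/(2π) = 51.88 kHz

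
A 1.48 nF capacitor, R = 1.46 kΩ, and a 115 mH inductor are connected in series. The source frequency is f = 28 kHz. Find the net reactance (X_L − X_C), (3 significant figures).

16400 Ω

ω = 2πf = 175900 rad/s
X_L = ωL = 20200 Ω
X_C = 1/(ωC) = 3840 Ω
X = 20200 − 3840 = 16400 Ω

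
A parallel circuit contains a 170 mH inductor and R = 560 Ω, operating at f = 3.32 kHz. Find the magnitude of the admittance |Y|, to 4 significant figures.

ω = 2πf = 20860 rad/s
X_L = ωL = 3546 Ω
Parallel: admittances add. Y = 1/R + 1/(jωL)
Y = (0.001786 − j0.0002820) S
|Y| = 0.001808 S → |Z| = 1/|Y| = 553.1 Ω, ∠Z = −∠Y = 8.974°

1.808 mS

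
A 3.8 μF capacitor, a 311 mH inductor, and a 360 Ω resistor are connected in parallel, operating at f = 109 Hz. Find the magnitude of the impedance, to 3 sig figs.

ω = 2πf = 684.9 rad/s
X_L = ωL = 213 Ω
X_C = 1/(ωC) = 384 Ω
Parallel: admittances add. Y = 1/R + 1/(jωL) + jωC
Y = (0.00278 − j0.00209) S
|Y| = 0.00348 S → |Z| = 1/|Y| = 288 Ω, ∠Z = −∠Y = 37.0°

288 Ω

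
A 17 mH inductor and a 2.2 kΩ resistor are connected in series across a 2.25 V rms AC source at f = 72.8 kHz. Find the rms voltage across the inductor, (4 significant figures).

2.165 V

ω = 2πf = 457400 rad/s
X_L = ωL = 7776 Ω
Z = 2200 + j7776 Ω
|Z| = √(2200² + 7776²) = 8081 Ω
I = V/|Z| = 278.4 μA
V_L = I·|Z_L| = 0.0002784 × 7776 = 2.165 V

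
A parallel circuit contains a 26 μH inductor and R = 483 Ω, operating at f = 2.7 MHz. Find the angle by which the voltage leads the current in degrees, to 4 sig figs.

47.60°

ω = 2πf = 1.696e+07 rad/s
X_L = ωL = 441.1 Ω
Parallel: admittances add. Y = 1/R + 1/(jωL)
Y = (0.002070 − j0.002267) S
|Y| = 0.003070 S → |Z| = 1/|Y| = 325.7 Ω, ∠Z = −∠Y = 47.60°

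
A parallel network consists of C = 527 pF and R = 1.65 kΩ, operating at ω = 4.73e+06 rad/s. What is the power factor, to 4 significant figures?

X_C = 1/(ωC) = 401.2 Ω
Parallel: admittances add. Y = 1/R + jωC
Y = (0.0006061 + j0.002493) S
|Y| = 0.002565 S → |Z| = 1/|Y| = 389.8 Ω, ∠Z = −∠Y = -76.33°
cos φ = cos(-76.33°) = 0.2363

0.2363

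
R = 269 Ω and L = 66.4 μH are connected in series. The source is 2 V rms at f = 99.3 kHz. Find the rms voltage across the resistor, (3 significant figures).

1.98 V

ω = 2πf = 623900 rad/s
X_L = ωL = 41.4 Ω
Z = 269 + j41.4 Ω
|Z| = √(269² + 41.4²) = 272 Ω
I = V/|Z| = 7.35 mA
V_R = I·|Z_R| = 0.00735 × 269 = 1.98 V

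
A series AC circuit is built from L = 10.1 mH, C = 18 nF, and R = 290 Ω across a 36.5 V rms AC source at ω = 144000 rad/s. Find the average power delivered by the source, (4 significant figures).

315.1 mW

X_L = ωL = 1454 Ω
X_C = 1/(ωC) = 385.8 Ω
Net reactance X = X_L − X_C = 1069 Ω
Z = 290.0 + j1069 Ω
|Z| = √(290.0² + 1069²) = 1107 Ω
∠Z = arctan(1069/290.0) = 74.82°
I = V/|Z| = 32.96 mA
P = VI cos φ = 36.5 × 0.03296 × cos(74.82°) = 315.1 mW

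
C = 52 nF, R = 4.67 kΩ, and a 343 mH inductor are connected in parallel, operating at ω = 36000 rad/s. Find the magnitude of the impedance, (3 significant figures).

554 Ω

X_L = ωL = 12300 Ω
X_C = 1/(ωC) = 534 Ω
Parallel: admittances add. Y = 1/R + 1/(jωL) + jωC
Y = (0.000214 + j0.00179) S
|Y| = 0.00180 S → |Z| = 1/|Y| = 554 Ω, ∠Z = −∠Y = -83.2°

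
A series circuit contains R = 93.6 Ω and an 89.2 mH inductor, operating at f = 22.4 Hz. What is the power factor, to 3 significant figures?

0.991

ω = 2πf = 140.7 rad/s
X_L = ωL = 12.6 Ω
Z = 93.6 + j12.6 Ω
|Z| = √(93.6² + 12.6²) = 94.4 Ω
∠Z = arctan(12.6/93.6) = 7.64°
cos φ = cos(7.64°) = 0.991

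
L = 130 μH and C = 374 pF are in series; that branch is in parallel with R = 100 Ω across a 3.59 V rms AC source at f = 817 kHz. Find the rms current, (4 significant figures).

43.47 mA

ω = 2πf = 5.133e+06 rad/s
X_L = ωL = 667.3 Ω
X_C = 1/(ωC) = 520.9 Ω
Branch 1: Z₁ = R = 100.0 Ω
Branch 2 (series LC): Z₂ = j(X_L − X_C) = j146.5 Ω
Parallel: Z = Z₁Z₂/(Z₁+Z₂), |Z| = 82.59 Ω, ∠Z = 34.32°
I = V/|Z| = 3.59/82.59 = 43.47 mA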